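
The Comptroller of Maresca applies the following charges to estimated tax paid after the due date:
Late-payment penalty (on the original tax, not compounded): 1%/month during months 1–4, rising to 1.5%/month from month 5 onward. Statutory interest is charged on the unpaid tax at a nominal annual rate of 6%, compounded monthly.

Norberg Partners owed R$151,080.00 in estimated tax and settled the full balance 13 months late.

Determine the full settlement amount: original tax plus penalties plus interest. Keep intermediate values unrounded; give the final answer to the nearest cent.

Penalty, months 1–4: 4 × 1% × R$151,080.00 = R$6,043.20
Penalty, months 5–13: 9 × 1.5% × R$151,080.00 = R$20,395.80
Interest (6%/yr ÷ 12 = 0.5%/month): R$151,080.00 × ((1 + 0.005)^13 − 1) = R$10,120.2752…
Total = R$151,080.00 + R$26,439.0000 + R$10,120.2752… = R$187,639.28

R$187,639.28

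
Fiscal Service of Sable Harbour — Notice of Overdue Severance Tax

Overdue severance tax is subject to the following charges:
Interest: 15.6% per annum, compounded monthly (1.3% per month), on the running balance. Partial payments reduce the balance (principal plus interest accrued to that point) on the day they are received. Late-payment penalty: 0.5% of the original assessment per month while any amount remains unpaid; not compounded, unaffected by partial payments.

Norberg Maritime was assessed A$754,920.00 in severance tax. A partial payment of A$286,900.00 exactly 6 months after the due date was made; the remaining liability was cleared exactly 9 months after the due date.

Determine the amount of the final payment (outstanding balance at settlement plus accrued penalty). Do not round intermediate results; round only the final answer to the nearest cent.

Balance at month 6: A$754,920.0000 × (1 + 0.013)^6 = A$815,750.9785…
After A$286,900.00 payment: A$815,750.9785… − A$286,900.00 = A$528,850.9785…
Balance at month 9: A$528,850.9785… × (1 + 0.013)^3 = A$549,745.4560…
Penalty: 9 × 0.5% × A$754,920.00 = A$33,971.40
Final settlement = outstanding balance + penalty = A$549,745.4560… + A$33,971.40 = A$583,716.86

A$583,716.86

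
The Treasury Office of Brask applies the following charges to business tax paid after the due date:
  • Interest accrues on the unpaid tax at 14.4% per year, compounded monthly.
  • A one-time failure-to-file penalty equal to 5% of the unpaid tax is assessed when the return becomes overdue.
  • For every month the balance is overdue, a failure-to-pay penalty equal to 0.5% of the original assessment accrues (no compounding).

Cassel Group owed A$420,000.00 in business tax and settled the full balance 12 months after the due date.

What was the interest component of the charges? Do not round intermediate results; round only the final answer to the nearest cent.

A$64,635.74

Interest (14.4%/yr ÷ 12 = 1.2%/month): A$420,000.00 × ((1 + 0.012)^12 − 1) = A$64,635.7422…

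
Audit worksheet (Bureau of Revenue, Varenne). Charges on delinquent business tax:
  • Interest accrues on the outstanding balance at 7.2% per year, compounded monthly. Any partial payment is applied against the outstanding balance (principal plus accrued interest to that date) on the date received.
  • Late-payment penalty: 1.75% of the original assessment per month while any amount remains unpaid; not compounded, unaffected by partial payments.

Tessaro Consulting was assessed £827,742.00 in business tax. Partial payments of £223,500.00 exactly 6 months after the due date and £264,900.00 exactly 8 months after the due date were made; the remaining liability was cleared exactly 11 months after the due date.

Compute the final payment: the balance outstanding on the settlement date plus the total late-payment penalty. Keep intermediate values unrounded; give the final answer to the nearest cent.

Monthly rate = 7.2% ÷ 12 = 0.6%
Balance at month 6: £827,742.0000 × (1 + 0.006)^6 = £857,991.2847…
After £223,500.00 payment: £857,991.2847… − £223,500.00 = £634,491.2847…
Balance at month 8: £634,491.2847… × (1 + 0.006)^2 = £642,128.0218…
After £264,900.00 payment: £642,128.0218… − £264,900.00 = £377,228.0218…
Balance at month 11: £377,228.0218… × (1 + 0.006)^3 = £384,058.9483…
Penalty: 11 × 1.75% × £827,742.00 = £159,340.34…
Final settlement = outstanding balance + penalty = £384,058.9483… + £159,340.34… = £543,399.28

£543,399.28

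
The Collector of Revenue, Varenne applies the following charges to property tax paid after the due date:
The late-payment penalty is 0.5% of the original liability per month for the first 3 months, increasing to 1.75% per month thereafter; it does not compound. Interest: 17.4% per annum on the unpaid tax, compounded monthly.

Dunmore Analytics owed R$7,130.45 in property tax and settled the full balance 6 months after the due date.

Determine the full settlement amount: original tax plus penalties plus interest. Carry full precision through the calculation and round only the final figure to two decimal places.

R$8,255.03

Penalty, months 1–3: 3 × 0.5% × R$7,130.45 = R$106.96…
Penalty, months 4–6: 3 × 1.75% × R$7,130.45 = R$374.35…
Interest (17.4%/yr ÷ 12 = 1.45%/month): R$7,130.45 × ((1 + 0.0145)^6 − 1) = R$643.2763…
Total = R$7,130.45 + R$481.3054… + R$643.2763… = R$8,255.03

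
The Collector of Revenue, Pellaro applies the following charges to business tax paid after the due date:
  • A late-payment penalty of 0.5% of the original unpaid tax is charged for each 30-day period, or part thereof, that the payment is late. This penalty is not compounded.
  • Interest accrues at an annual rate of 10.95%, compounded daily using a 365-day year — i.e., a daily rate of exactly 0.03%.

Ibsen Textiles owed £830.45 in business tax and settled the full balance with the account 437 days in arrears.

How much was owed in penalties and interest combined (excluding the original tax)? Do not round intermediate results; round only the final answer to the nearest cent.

£178.60

Penalty periods: ⌈437/30⌉ = 15; penalty = 15 × 0.5% × £830.45 = £62.28…
Interest: £830.45 × ((1 + 0.0003)^437 − 1) = £830.45 × 0.14005937… = £116.3123…
Penalties + interest = £62.2838… + £116.3123… = £178.60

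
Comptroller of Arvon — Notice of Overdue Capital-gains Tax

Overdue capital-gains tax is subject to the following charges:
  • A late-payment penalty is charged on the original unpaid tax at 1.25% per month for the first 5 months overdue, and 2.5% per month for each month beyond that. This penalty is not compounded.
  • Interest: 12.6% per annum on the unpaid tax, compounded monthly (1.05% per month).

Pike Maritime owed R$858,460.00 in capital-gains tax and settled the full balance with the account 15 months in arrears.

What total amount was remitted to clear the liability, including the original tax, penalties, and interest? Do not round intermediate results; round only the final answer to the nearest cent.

R$1,272,340.69

Penalty, months 1–5: 5 × 1.25% × R$858,460.00 = R$53,653.75
Penalty, months 6–15: 10 × 2.5% × R$858,460.00 = R$214,615.00
Interest: R$858,460.00 × ((1 + 0.0105)^15 − 1) = R$858,460.00 × 0.1696200… = R$145,611.9432…
Total = R$858,460.00 + R$268,268.7500 + R$145,611.9432… = R$1,272,340.69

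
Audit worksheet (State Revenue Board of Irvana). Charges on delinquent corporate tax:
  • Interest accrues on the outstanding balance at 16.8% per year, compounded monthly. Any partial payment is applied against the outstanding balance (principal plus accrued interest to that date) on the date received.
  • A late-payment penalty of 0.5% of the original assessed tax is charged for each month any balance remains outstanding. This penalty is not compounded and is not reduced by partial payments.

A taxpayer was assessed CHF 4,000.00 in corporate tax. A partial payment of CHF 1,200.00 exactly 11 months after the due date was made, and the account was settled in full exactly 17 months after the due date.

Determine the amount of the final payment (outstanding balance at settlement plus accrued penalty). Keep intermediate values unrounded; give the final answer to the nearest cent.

Monthly rate = 16.8% ÷ 12 = 1.4%
Balance at month 11: CHF 4,000.0000 × (1 + 0.014)^11 = CHF 4,660.9828…
After CHF 1,200.00 payment: CHF 4,660.9828… − CHF 1,200.00 = CHF 3,460.9828…
Balance at month 17: CHF 3,460.9828… × (1 + 0.014)^6 = CHF 3,762.0725…
Penalty: 17 × 0.5% × CHF 4,000.00 = CHF 340.00
Final settlement = outstanding balance + penalty = CHF 3,762.0725… + CHF 340.00 = CHF 4,102.07

CHF 4,102.07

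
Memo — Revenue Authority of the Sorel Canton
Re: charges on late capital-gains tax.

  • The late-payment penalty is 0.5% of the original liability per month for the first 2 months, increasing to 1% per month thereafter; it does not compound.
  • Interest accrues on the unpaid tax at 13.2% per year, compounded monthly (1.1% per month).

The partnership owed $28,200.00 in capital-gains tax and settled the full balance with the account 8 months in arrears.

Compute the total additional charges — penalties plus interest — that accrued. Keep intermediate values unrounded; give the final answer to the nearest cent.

Penalty, months 1–2: 2 × 0.5% × $28,200.00 = $282.00
Penalty, months 3–8: 6 × 1% × $28,200.00 = $1,692.00
Interest: $28,200.00 × ((1 + 0.011)^8 − 1) = $28,200.00 × 0.0914636… = $2,579.2727…
Penalties + interest = $1,974.0000 + $2,579.2727… = $4,553.27

$4,553.27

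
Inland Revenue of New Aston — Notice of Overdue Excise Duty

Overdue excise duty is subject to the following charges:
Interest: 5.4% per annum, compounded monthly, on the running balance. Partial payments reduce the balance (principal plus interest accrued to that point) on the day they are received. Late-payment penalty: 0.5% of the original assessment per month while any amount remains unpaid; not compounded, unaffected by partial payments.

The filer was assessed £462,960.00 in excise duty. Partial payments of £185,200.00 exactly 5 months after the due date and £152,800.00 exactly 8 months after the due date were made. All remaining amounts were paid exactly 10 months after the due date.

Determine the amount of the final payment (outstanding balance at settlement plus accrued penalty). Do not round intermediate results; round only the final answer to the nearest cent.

£163,785.21

Monthly rate = 5.4% ÷ 12 = 0.45%
Balance at month 5: £462,960.0000 × (1 + 0.0045)^5 = £473,470.7722…
After £185,200.00 payment: £473,470.7722… − £185,200.00 = £288,270.7722…
Balance at month 8: £288,270.7722… × (1 + 0.0045)^3 = £292,179.9664…
After £152,800.00 payment: £292,179.9664… − £152,800.00 = £139,379.9664…
Balance at month 10: £139,379.9664… × (1 + 0.0045)^2 = £140,637.2085…
Penalty: 10 × 0.5% × £462,960.00 = £23,148.00
Final settlement = outstanding balance + penalty = £140,637.2085… + £23,148.00 = £163,785.21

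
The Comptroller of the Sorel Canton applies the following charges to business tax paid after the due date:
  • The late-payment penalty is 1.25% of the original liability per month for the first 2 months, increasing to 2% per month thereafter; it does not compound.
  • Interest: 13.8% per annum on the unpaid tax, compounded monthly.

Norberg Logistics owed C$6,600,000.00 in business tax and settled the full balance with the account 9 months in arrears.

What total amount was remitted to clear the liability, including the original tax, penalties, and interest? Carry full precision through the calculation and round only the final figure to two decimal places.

Penalty, months 1–2: 2 × 1.25% × C$6,600,000.00 = C$165,000.00
Penalty, months 3–9: 7 × 2% × C$6,600,000.00 = C$924,000.00
Interest (13.8%/yr ÷ 12 = 1.15%/month): C$6,600,000.00 × ((1 + 0.0115)^9 − 1) = C$715,380.4864…
Total = C$6,600,000.00 + C$1,089,000.0000 + C$715,380.4864… = C$8,404,380.49

C$8,404,380.49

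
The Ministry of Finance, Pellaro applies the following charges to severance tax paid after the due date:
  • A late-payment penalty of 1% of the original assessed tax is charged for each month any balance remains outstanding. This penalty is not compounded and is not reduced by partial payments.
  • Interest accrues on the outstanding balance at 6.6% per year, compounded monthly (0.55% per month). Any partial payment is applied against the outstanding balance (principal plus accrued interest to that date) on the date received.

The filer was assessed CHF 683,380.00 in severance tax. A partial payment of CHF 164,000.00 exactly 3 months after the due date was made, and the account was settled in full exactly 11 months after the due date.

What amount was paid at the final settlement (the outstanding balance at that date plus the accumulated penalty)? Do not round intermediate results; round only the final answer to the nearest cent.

Balance at month 3: CHF 683,380.0000 × (1 + 0.0055)^3 = CHF 694,717.9004…
After CHF 164,000.00 payment: CHF 694,717.9004… − CHF 164,000.00 = CHF 530,717.9004…
Balance at month 11: CHF 530,717.9004… × (1 + 0.0055)^8 = CHF 554,523.9850…
Penalty: 11 × 1% × CHF 683,380.00 = CHF 75,171.80
Final settlement = outstanding balance + penalty = CHF 554,523.9850… + CHF 75,171.80 = CHF 629,695.78

CHF 629,695.78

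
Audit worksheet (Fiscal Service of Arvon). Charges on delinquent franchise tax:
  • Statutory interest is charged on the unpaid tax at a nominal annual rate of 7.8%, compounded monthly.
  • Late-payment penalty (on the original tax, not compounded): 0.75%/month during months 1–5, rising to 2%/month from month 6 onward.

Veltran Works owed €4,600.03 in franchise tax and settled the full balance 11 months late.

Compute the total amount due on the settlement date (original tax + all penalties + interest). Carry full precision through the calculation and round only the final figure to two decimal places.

€5,664.34

Penalty, months 1–5: 5 × 0.75% × €4,600.03 = €172.50…
Penalty, months 6–11: 6 × 2% × €4,600.03 = €552.00…
Interest (7.8%/yr ÷ 12 = 0.65%/month): €4,600.03 × ((1 + 0.0065)^11 − 1) = €339.8026…
Total = €4,600.03 + €724.5047… + €339.8026… = €5,664.34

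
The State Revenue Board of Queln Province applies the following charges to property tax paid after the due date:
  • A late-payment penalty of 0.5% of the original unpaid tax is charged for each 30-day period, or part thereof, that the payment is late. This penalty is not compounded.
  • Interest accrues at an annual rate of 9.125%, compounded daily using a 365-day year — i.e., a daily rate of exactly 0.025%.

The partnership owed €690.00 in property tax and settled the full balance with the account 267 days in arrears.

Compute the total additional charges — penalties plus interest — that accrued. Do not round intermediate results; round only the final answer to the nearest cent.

€78.67

Penalty periods: ⌈267/30⌉ = 9; penalty = 9 × 0.5% × €690.00 = €31.05
Interest: €690.00 × ((1 + 0.00025)^267 − 1) = €690.00 × 0.06901927… = €47.6233…
Penalties + interest = €31.0500 + €47.6233… = €78.67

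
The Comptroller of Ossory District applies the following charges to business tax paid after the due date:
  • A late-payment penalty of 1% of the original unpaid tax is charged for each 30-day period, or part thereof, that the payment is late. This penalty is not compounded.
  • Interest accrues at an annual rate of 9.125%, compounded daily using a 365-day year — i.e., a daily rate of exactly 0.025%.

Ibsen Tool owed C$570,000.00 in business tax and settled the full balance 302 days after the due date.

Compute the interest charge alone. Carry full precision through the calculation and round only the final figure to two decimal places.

Interest: C$570,000.00 × ((1 + 0.00025)^302 − 1) = C$570,000.00 × 0.07841305… = C$44,695.4396…

C$44,695.44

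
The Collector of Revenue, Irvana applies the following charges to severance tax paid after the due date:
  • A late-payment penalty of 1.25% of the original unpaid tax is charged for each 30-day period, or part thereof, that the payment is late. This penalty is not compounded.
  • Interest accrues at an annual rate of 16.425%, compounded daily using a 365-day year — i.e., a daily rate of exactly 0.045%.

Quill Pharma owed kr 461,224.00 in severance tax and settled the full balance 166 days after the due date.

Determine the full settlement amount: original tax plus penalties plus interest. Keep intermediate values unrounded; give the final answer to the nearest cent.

kr 531,580.37

Penalty periods: ⌈166/30⌉ = 6; penalty = 6 × 1.25% × kr 461,224.00 = kr 34,591.80
Interest: kr 461,224.00 × ((1 + 0.00045)^166 − 1) = kr 461,224.00 × 0.07754273… = kr 35,764.5675…
Total = kr 461,224.00 + kr 34,591.8000 + kr 35,764.5675… = kr 531,580.37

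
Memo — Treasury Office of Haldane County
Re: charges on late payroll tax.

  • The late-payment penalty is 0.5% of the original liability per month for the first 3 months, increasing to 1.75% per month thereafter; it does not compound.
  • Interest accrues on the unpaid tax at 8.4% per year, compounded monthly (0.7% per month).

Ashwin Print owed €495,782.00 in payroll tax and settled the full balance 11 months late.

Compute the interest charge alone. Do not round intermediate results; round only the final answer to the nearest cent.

Interest: €495,782.00 × ((1 + 0.007)^11 − 1) = €495,782.00 × 0.0797524… = €39,539.8020…

€39,539.80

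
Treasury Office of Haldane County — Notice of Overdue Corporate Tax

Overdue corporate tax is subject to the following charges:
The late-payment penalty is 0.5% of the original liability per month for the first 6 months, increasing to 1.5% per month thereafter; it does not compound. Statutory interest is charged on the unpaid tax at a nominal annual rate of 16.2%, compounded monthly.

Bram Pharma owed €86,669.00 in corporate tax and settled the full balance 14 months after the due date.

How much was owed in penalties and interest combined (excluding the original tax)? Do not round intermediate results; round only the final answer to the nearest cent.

Penalty, months 1–6: 6 × 0.5% × €86,669.00 = €2,600.07
Penalty, months 7–14: 8 × 1.5% × €86,669.00 = €10,400.28
Interest (16.2%/yr ÷ 12 = 1.35%/month): €86,669.00 × ((1 + 0.0135)^14 − 1) = €17,898.4044…
Penalties + interest = €13,000.3500 + €17,898.4044… = €30,898.75

€30,898.75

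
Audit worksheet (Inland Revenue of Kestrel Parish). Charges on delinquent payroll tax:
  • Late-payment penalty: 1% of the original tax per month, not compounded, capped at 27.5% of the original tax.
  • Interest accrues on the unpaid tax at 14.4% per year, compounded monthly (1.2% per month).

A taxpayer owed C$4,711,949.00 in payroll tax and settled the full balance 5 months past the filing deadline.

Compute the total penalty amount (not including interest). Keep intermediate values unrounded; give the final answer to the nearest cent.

C$235,597.45

Penalty: 5 × 1% × C$4,711,949.00 = C$235,597.45 (below the 27.5% cap of C$1,295,785.98…)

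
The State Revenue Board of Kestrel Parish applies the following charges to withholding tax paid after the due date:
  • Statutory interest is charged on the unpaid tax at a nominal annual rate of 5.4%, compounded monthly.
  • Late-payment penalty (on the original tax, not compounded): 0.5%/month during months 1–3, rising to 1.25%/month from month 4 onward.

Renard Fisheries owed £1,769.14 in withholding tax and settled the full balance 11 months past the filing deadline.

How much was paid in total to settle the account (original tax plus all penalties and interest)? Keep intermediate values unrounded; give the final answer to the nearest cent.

£2,062.16

Penalty, months 1–3: 3 × 0.5% × £1,769.14 = £26.54…
Penalty, months 4–11: 8 × 1.25% × £1,769.14 = £176.91…
Interest (5.4%/yr ÷ 12 = 0.45%/month): £1,769.14 × ((1 + 0.0045)^11 − 1) = £89.5697…
Total = £1,769.14 + £203.4511 + £89.5697… = £2,062.16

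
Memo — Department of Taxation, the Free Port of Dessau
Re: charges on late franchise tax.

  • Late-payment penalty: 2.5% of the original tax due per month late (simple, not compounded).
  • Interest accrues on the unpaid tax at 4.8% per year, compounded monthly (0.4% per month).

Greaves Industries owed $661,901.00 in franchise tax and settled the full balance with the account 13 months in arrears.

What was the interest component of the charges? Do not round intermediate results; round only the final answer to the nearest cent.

$35,257.14

Interest: $661,901.00 × ((1 + 0.004)^13 − 1) = $661,901.00 × 0.0532665… = $35,257.1419…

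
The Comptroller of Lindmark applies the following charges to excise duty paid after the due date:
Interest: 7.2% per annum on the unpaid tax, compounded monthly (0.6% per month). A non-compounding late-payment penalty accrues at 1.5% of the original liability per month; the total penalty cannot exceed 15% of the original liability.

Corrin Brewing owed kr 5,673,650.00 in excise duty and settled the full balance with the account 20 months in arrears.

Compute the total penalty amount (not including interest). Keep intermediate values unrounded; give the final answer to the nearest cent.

kr 851,047.50

Penalty (uncapped): 20 × 1.5% × kr 5,673,650.00 = kr 1,702,095.00; cap = 15% × kr 5,673,650.00 = kr 851,047.50 → penalty = kr 851,047.50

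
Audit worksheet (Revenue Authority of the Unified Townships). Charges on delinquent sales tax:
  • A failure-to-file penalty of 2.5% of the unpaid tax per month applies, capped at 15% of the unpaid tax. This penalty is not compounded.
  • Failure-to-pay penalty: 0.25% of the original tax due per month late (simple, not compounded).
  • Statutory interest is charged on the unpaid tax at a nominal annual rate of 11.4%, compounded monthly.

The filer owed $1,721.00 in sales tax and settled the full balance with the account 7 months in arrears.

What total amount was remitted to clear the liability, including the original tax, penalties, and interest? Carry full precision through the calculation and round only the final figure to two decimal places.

Failure-to-file: 7 × 2.5% × $1,721.00 = $301.18…, capped at 15% × $1,721.00 = $258.15
Failure-to-pay penalty: 7 × 0.25% × $1,721.00 = $30.12…
Interest (11.4%/yr ÷ 12 = 0.95%/month): $1,721.00 × ((1 + 0.0095)^7 − 1) = $117.7604…
Total = $1,721.00 + $288.2675 + $117.7604… = $2,127.03

$2,127.03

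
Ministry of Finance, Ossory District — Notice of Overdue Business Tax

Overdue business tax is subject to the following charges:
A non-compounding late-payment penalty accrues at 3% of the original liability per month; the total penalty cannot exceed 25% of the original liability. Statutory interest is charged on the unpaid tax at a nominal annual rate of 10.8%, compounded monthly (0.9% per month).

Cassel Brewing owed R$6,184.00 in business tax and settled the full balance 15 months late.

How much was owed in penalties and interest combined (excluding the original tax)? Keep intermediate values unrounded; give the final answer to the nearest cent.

Penalty (uncapped): 15 × 3% × R$6,184.00 = R$2,782.80; cap = 25% × R$6,184.00 = R$1,546.00 → penalty = R$1,546.00
Interest: R$6,184.00 × ((1 + 0.009)^15 − 1) = R$6,184.00 × 0.1438458… = R$889.5426…
Penalties + interest = R$1,546.0000 + R$889.5426… = R$2,435.54

R$2,435.54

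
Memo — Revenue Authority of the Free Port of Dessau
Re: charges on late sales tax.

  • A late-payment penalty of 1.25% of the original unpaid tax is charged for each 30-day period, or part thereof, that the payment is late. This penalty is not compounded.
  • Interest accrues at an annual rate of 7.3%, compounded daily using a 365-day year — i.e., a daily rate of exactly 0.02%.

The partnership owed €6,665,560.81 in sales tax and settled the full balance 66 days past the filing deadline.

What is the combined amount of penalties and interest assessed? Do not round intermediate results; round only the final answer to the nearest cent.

Penalty periods: ⌈66/30⌉ = 3; penalty = 3 × 1.25% × €6,665,560.81 = €249,958.53…
Interest: €6,665,560.81 × ((1 + 0.0002)^66 − 1) = €6,665,560.81 × 0.01328617… = €88,559.7556…
Penalties + interest = €249,958.5304… + €88,559.7556… = €338,518.29

€338,518.29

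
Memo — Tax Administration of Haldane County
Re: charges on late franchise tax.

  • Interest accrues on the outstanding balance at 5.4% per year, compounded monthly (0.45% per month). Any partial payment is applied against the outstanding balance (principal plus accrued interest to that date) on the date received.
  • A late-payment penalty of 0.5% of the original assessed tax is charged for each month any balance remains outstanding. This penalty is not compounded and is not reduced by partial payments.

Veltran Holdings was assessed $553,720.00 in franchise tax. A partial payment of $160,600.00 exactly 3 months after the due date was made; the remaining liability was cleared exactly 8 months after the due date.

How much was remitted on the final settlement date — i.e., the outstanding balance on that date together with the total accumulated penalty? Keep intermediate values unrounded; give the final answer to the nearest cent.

$431,873.35

Balance at month 3: $553,720.0000 × (1 + 0.0045)^3 = $561,228.9089…
After $160,600.00 payment: $561,228.9089… − $160,600.00 = $400,628.9089…
Balance at month 8: $400,628.9089… × (1 + 0.0045)^5 = $409,724.5526…
Penalty: 8 × 0.5% × $553,720.00 = $22,148.80
Final settlement = outstanding balance + penalty = $409,724.5526… + $22,148.80 = $431,873.35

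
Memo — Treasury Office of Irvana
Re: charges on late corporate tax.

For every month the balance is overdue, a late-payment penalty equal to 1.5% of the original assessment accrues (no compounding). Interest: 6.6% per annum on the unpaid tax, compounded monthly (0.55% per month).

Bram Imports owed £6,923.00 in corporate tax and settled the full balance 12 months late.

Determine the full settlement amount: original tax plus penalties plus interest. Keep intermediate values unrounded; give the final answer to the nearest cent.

Late-payment penalty: 12 × 1.5% × £6,923.00 = £1,246.14
Interest: £6,923.00 × ((1 + 0.0055)^12 − 1) = £6,923.00 × 0.0680336… = £470.9963…
Total = £6,923.00 + £1,246.1400 + £470.9963… = £8,640.14

£8,640.14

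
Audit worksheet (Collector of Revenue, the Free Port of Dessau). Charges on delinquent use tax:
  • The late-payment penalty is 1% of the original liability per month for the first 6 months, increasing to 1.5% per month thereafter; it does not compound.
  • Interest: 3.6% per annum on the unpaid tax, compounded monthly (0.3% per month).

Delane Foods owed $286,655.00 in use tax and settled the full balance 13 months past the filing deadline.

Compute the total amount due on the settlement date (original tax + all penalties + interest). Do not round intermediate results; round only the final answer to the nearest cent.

Penalty, months 1–6: 6 × 1% × $286,655.00 = $17,199.30
Penalty, months 7–13: 7 × 1.5% × $286,655.00 = $30,098.78…
Interest: $286,655.00 × ((1 + 0.003)^13 − 1) = $286,655.00 × 0.0397098… = $11,383.0071…
Total = $286,655.00 + $47,298.0750 + $11,383.0071… = $345,336.08

$345,336.08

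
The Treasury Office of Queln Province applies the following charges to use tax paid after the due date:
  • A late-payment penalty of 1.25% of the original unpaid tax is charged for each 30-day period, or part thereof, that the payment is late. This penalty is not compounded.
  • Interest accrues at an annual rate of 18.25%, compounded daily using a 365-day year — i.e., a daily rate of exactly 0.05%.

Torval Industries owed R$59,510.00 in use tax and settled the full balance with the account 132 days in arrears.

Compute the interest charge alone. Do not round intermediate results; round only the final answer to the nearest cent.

R$4,059.12

Interest: R$59,510.00 × ((1 + 0.0005)^132 − 1) = R$59,510.00 × 0.06820910… = R$4,059.1234…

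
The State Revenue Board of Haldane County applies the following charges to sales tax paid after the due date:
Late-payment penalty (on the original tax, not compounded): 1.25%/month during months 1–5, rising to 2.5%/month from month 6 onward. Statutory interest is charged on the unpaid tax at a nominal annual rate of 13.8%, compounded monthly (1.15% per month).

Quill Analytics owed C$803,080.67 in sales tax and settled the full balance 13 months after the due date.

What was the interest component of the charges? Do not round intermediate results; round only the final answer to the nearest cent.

Interest: C$803,080.67 × ((1 + 0.0115)^13 − 1) = C$803,080.67 × 0.1602632… = C$128,704.3090…

C$128,704.31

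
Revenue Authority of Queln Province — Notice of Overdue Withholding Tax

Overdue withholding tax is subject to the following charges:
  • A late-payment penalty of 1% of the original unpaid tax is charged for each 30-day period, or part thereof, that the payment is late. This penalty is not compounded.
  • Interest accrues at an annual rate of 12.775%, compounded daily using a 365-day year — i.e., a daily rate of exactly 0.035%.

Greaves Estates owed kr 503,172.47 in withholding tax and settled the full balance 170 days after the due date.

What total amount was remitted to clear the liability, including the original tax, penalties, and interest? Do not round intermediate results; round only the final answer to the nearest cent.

kr 564,204.63

Penalty periods: ⌈170/30⌉ = 6; penalty = 6 × 1% × kr 503,172.47 = kr 30,190.35…
Interest: kr 503,172.47 × ((1 + 0.00035)^170 − 1) = kr 503,172.47 × 0.06129471… = kr 30,841.8120…
Total = kr 503,172.47 + kr 30,190.3482 + kr 30,841.8120… = kr 564,204.63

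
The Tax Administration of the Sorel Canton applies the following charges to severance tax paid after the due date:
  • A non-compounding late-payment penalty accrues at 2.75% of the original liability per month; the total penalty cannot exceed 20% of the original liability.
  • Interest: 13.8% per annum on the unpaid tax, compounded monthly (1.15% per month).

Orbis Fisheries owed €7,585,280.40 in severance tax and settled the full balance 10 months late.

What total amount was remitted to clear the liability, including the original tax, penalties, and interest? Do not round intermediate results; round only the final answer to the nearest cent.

€10,021,198.23

Penalty (uncapped): 10 × 2.75% × €7,585,280.40 = €2,085,952.11; cap = 20% × €7,585,280.40 = €1,517,056.08 → penalty = €1,517,056.08
Interest: €7,585,280.40 × ((1 + 0.0115)^10 − 1) = €7,585,280.40 × 0.1211375… = €918,861.7458…
Total = €7,585,280.40 + €1,517,056.0800 + €918,861.7458… = €10,021,198.23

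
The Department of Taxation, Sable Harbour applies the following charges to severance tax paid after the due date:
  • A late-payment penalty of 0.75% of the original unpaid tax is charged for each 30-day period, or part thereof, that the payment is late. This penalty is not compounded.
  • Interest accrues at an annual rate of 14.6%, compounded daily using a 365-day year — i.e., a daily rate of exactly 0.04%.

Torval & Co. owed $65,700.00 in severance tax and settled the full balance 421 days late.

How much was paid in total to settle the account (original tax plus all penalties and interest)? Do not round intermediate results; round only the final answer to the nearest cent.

$85,138.66

Penalty periods: ⌈421/30⌉ = 15; penalty = 15 × 0.75% × $65,700.00 = $7,391.25
Interest: $65,700.00 × ((1 + 0.0004)^421 − 1) = $65,700.00 × 0.18337003… = $12,047.4112…
Total = $65,700.00 + $7,391.2500 + $12,047.4112… = $85,138.66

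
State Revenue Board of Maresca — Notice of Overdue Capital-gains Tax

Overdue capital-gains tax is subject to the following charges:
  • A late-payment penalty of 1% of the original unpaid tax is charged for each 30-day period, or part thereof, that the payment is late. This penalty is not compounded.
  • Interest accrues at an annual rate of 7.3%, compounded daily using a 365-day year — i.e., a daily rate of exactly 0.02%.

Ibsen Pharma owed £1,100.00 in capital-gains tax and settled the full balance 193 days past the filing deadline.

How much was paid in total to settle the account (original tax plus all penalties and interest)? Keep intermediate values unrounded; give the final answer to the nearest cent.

Penalty periods: ⌈193/30⌉ = 7; penalty = 7 × 1% × £1,100.00 = £77.00
Interest: £1,100.00 × ((1 + 0.0002)^193 − 1) = £1,100.00 × 0.03935065… = £43.2857…
Total = £1,100.00 + £77.0000 + £43.2857… = £1,220.29

£1,220.29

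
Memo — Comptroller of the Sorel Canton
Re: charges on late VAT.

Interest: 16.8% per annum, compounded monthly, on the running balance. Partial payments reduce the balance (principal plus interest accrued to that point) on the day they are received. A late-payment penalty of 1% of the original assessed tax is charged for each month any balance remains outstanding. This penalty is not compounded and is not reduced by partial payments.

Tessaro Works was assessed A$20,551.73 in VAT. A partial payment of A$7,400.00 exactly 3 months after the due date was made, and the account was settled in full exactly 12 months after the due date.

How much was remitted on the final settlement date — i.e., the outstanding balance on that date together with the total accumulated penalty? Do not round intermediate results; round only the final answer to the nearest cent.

Monthly rate = 16.8% ÷ 12 = 1.4%
Balance at month 3: A$20,551.7300 × (1 + 0.014)^3 = A$21,427.0435…
After A$7,400.00 payment: A$21,427.0435… − A$7,400.00 = A$14,027.0435…
Balance at month 12: A$14,027.0435… × (1 + 0.014)^9 = A$15,896.7278…
Penalty: 12 × 1% × A$20,551.73 = A$2,466.21…
Final settlement = outstanding balance + penalty = A$15,896.7278… + A$2,466.21… = A$18,362.94

A$18,362.94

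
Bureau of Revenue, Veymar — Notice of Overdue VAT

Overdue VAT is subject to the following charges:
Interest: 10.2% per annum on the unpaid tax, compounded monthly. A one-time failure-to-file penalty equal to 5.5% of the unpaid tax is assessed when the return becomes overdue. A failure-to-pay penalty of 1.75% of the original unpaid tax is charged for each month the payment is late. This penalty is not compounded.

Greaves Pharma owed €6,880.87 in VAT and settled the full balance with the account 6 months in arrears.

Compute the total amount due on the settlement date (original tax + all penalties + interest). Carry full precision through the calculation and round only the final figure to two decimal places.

€8,340.28

Failure-to-file penalty: 5.5% × €6,880.87 = €378.45…
Failure-to-pay penalty = 1.75% × €6,880.87 × 6 mo = €722.49…
Interest (10.2%/yr ÷ 12 = 0.85%/month): €6,880.87 × ((1 + 0.0085)^6 − 1) = €358.4666…
Total = €6,880.87 + €1,100.9392 + €358.4666… = €8,340.28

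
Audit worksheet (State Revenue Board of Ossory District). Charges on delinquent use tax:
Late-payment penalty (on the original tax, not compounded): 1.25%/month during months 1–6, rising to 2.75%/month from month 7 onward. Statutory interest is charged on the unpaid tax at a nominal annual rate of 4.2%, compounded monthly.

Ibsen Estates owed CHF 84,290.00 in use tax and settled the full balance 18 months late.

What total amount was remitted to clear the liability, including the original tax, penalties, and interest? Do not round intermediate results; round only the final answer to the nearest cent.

CHF 123,898.69

Penalty, months 1–6: 6 × 1.25% × CHF 84,290.00 = CHF 6,321.75
Penalty, months 7–18: 12 × 2.75% × CHF 84,290.00 = CHF 27,815.70
Interest (4.2%/yr ÷ 12 = 0.35%/month): CHF 84,290.00 × ((1 + 0.0035)^18 − 1) = CHF 5,471.2386…
Total = CHF 84,290.00 + CHF 34,137.4500 + CHF 5,471.2386… = CHF 123,898.69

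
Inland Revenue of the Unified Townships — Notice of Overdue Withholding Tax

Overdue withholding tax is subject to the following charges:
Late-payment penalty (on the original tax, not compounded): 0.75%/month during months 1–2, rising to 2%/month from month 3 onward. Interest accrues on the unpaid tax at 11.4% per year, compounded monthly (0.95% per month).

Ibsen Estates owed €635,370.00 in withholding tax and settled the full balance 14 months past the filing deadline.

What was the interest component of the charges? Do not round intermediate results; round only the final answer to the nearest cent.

Interest: €635,370.00 × ((1 + 0.0095)^14 − 1) = €635,370.00 × 0.1415331… = €89,925.9142…

€89,925.91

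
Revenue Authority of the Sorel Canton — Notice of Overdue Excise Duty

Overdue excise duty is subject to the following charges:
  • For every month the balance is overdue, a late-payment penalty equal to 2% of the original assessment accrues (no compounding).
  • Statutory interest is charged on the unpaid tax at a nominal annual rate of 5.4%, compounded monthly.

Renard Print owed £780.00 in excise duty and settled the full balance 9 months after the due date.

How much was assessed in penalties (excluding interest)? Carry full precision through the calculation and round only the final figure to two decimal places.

£140.40

Late-payment penalty = 2% × £780.00 × 9 mo = £140.40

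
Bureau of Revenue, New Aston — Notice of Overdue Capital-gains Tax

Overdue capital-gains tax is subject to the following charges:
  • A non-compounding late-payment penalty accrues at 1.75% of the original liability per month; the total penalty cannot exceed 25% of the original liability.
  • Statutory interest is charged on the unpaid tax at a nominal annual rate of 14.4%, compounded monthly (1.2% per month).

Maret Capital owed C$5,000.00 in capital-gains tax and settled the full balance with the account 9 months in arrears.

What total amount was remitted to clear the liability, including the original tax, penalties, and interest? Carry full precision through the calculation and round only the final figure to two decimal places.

C$6,354.16

Penalty: 9 × 1.75% × C$5,000.00 = C$787.50 (below the 25% cap of C$1,250.00)
Interest: C$5,000.00 × ((1 + 0.012)^9 − 1) = C$5,000.00 × 0.1133318… = C$566.6590…
Total = C$5,000.00 + C$787.5000 + C$566.6590… = C$6,354.16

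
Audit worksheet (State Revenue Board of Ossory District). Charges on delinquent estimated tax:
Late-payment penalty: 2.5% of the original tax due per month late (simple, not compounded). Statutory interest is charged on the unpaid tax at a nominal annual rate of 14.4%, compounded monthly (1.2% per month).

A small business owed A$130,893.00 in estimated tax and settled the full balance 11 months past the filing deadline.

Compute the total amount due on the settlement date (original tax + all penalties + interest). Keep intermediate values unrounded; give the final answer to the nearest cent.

A$185,241.35

Late-payment penalty: 11 × 2.5% × A$130,893.00 = A$35,995.58…
Interest: A$130,893.00 × ((1 + 0.012)^11 − 1) = A$130,893.00 × 0.1402121… = A$18,352.7797…
Total = A$130,893.00 + A$35,995.5750 + A$18,352.7797… = A$185,241.35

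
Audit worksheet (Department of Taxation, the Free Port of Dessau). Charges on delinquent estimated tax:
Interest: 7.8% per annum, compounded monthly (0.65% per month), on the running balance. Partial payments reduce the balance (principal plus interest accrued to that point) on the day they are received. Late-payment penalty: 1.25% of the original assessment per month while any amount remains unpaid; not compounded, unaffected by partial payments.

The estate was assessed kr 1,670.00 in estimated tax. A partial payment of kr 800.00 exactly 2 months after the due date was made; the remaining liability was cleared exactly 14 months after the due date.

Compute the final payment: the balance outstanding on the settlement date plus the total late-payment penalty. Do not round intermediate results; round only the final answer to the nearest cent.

kr 1,256.13

Balance at month 2: kr 1,670.0000 × (1 + 0.0065)^2 = kr 1,691.7806…
After kr 800.00 payment: kr 1,691.7806… − kr 800.00 = kr 891.7806…
Balance at month 14: kr 891.7806… × (1 + 0.0065)^12 = kr 963.8808…
Penalty: 14 × 1.25% × kr 1,670.00 = kr 292.25
Final settlement = outstanding balance + penalty = kr 963.8808… + kr 292.25 = kr 1,256.13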